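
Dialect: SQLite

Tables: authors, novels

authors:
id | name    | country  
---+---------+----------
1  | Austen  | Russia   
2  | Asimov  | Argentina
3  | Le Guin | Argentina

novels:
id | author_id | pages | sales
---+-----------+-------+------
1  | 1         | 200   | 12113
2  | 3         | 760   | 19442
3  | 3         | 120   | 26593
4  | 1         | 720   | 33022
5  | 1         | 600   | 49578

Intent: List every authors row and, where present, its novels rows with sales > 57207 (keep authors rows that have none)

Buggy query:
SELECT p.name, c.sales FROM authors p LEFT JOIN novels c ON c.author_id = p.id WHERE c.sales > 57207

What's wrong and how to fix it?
Bug: A WHERE condition on the right-hand table after LEFT JOIN drops unmatched parents

Fix: Move the right-table condition into the ON clause so unmatched parents are kept

Corrected query:
SELECT p.name, c.sales FROM authors p LEFT JOIN novels c ON c.author_id = p.id AND c.sales > 57207

Result:
name    | sales
--------+------
Austen  | NULL 
Asimov  | NULL 
Le Guin | NULL 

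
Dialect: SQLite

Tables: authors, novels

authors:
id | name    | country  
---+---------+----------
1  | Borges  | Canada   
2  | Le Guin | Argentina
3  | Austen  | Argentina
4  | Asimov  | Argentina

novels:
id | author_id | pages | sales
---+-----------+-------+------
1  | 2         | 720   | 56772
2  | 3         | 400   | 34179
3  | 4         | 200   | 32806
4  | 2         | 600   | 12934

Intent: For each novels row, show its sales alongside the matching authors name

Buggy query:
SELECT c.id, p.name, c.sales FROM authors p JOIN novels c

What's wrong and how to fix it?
Bug: Missing join condition: each novels row is matched to all authors rows instead of just its own

Fix: Specify the join condition linking the foreign key to the parent id

Corrected query:
SELECT c.id, p.name, c.sales FROM authors p JOIN novels c ON c.author_id = p.id

Result:
id | name    | sales
---+---------+------
1  | Le Guin | 56772
2  | Austen  | 34179
3  | Asimov  | 32806
4  | Le Guin | 12934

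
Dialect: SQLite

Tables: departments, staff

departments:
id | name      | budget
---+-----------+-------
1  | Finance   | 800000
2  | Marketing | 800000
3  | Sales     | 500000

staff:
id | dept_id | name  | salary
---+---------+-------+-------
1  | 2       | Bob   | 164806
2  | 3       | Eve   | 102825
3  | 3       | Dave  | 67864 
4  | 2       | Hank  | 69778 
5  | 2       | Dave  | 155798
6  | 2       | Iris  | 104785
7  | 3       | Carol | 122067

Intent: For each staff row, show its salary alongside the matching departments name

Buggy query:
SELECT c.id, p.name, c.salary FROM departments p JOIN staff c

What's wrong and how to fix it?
Bug: JOIN with no ON clause produces a cartesian product; every staff row pairs with every departments row

Fix: Add ON c.dept_id = p.id to the JOIN

Corrected query:
SELECT c.id, p.name, c.salary FROM departments p JOIN staff c ON c.dept_id = p.id

Result:
id | name      | salary
---+-----------+-------
1  | Marketing | 164806
2  | Sales     | 102825
3  | Sales     | 67864 
4  | Marketing | 69778 
5  | Marketing | 155798
6  | Marketing | 104785
7  | Sales     | 122067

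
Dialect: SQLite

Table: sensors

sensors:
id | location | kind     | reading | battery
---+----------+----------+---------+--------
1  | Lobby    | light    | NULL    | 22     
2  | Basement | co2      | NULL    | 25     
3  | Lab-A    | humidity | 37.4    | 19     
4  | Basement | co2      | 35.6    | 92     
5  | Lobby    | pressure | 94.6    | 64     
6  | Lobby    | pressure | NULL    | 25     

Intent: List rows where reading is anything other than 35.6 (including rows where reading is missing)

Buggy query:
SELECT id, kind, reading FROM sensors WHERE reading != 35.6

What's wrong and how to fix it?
Bug: Inequality against NULL is unknown, not true; rows with NULL are dropped

Fix: Handle NULL separately with IS NULL alongside the inequality

Corrected query:
SELECT id, kind, reading FROM sensors WHERE reading != 35.6 OR reading IS NULL

Result:
id | kind     | reading
---+----------+--------
1  | light    | NULL   
2  | co2      | NULL   
3  | humidity | 37.4   
5  | pressure | 94.6   
6  | pressure | NULL   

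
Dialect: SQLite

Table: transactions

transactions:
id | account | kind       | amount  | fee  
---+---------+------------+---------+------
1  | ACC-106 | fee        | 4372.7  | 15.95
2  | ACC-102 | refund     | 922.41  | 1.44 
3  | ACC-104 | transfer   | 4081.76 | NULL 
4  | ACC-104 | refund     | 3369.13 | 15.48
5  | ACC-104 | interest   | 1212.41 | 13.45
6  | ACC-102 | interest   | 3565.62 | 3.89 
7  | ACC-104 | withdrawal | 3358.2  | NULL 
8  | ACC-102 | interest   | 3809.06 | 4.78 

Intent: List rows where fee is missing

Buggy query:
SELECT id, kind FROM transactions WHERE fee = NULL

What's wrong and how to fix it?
Bug: Comparing to NULL with '=' never matches; NULL = NULL is unknown, not true

Fix: Use IS NULL to test for NULL

Corrected query:
SELECT id, kind FROM transactions WHERE fee IS NULL

Result:
id | kind      
---+-----------
3  | transfer  
7  | withdrawal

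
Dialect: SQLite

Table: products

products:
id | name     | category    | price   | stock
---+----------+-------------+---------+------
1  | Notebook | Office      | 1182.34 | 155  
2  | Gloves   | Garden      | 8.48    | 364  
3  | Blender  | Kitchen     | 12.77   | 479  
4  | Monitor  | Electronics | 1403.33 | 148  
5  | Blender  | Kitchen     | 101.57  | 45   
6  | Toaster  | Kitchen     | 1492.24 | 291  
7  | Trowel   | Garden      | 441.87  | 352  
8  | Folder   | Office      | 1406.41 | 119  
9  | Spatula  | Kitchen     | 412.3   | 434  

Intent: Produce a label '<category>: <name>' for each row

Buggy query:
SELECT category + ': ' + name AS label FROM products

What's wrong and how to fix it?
Bug: SQLite uses || for string concatenation; + coerces text to numbers (yielding 0)

Fix: Use the || operator for string concatenation

Corrected query:
SELECT category || ': ' || name AS label FROM products

Result:
label               
--------------------
Office: Notebook    
Garden: Gloves      
Kitchen: Blender    
Electronics: Monitor
Kitchen: Blender    
Kitchen: Toaster    
Garden: Trowel      
Office: Folder      
Kitchen: Spatula    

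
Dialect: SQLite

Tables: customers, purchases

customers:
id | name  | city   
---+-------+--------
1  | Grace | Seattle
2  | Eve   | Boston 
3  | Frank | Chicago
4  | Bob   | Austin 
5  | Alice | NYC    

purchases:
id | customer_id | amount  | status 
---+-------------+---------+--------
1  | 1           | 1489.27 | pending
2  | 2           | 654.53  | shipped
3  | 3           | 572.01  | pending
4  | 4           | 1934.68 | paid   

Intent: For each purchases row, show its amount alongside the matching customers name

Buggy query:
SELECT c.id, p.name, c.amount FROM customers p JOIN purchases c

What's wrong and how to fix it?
Bug: JOIN with no ON clause produces a cartesian product; every purchases row pairs with every customers row

Fix: Specify the join condition linking the foreign key to the parent id

Corrected query:
SELECT c.id, p.name, c.amount FROM customers p JOIN purchases c ON c.customer_id = p.id

Result:
id | name  | amount 
---+-------+--------
1  | Grace | 1489.27
2  | Eve   | 654.53 
3  | Frank | 572.01 
4  | Bob   | 1934.68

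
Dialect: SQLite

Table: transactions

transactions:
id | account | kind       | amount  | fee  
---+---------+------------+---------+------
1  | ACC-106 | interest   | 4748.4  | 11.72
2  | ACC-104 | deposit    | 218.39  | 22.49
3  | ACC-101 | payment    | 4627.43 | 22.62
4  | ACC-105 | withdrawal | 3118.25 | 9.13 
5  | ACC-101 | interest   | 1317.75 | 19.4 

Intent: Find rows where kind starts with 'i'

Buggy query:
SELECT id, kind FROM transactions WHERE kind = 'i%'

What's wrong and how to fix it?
Bug: Wildcards only work with LIKE; '=' treats '%' as a literal character

Fix: Replace '=' with LIKE so 'i%' is treated as a pattern

Corrected query:
SELECT id, kind FROM transactions WHERE kind LIKE 'i%'

Result:
id | kind    
---+---------
1  | interest
5  | interest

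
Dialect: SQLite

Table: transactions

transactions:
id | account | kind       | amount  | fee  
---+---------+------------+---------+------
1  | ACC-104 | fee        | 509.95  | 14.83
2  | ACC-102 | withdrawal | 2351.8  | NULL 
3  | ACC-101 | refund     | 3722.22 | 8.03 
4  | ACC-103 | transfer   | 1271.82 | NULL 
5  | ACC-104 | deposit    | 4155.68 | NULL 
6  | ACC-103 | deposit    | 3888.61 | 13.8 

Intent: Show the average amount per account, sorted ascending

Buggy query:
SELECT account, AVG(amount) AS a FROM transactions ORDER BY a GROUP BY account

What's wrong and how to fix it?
Bug: GROUP BY must precede ORDER BY

Fix: Move ORDER BY to the end, after GROUP BY

Corrected query:
SELECT account, AVG(amount) AS a FROM transactions GROUP BY account ORDER BY a

Result:
account | a       
--------+---------
ACC-104 | 2332.815
ACC-102 | 2351.8  
ACC-103 | 2580.215
ACC-101 | 3722.22 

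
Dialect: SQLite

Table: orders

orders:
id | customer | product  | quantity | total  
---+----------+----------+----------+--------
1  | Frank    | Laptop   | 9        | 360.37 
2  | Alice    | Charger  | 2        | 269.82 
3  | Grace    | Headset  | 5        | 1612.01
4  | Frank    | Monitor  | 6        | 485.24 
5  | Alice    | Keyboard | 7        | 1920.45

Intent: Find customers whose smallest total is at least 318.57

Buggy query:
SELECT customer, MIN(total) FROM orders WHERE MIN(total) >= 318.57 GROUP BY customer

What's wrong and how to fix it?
Bug: Aggregates like MIN are computed per group after WHERE runs

Fix: Replace WHERE with HAVING after the GROUP BY

Corrected query:
SELECT customer, MIN(total) FROM orders GROUP BY customer HAVING MIN(total) >= 318.57

Result:
customer | MIN(total)
---------+-----------
Frank    | 360.37    
Grace    | 1612.01   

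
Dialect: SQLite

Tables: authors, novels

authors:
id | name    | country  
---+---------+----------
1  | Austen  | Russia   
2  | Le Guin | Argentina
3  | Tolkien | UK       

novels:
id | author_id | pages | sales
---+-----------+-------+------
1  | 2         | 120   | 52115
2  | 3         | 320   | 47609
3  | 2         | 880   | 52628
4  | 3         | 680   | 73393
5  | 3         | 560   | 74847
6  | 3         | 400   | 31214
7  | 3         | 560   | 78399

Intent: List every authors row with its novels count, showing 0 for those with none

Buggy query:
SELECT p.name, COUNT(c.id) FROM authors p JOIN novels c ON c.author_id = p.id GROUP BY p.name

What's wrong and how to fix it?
Bug: INNER JOIN drops authors rows that have no matching novels rows

Fix: Use LEFT JOIN so parents without children still appear (COUNT(c.id) gives 0)

Corrected query:
SELECT p.name, COUNT(c.id) FROM authors p LEFT JOIN novels c ON c.author_id = p.id GROUP BY p.name

Result:
name    | COUNT(c.id)
--------+------------
Austen  | 0          
Le Guin | 2          
Tolkien | 5          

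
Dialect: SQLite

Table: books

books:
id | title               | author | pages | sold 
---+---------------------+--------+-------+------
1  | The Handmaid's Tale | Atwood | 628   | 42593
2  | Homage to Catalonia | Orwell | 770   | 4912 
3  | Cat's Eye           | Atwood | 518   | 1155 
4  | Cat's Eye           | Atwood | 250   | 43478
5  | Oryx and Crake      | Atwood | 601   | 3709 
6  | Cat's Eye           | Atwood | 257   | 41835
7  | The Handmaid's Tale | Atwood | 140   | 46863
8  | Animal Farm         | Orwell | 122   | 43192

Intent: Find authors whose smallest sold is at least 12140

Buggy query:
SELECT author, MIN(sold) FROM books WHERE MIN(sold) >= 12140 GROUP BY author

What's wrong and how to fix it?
Bug: Aggregates like MIN are computed per group after WHERE runs

Fix: Replace WHERE with HAVING after the GROUP BY

Corrected query:
SELECT author, MIN(sold) FROM books GROUP BY author HAVING MIN(sold) >= 12140

Result:
(no rows)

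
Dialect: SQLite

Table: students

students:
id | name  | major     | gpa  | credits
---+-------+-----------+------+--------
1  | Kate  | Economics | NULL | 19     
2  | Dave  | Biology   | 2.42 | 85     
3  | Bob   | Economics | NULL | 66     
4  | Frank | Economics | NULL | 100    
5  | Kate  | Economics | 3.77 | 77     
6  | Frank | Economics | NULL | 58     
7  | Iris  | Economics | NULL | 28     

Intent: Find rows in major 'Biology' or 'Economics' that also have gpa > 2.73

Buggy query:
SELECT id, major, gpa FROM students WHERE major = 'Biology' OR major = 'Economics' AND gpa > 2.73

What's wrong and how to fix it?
Bug: AND binds tighter than OR, so this parses as major = 'Biology' OR (major = 'Economics' AND gpa > 2.73)

Fix: Group the OR with parentheses (or use IN), then AND the threshold

Corrected query:
SELECT id, major, gpa FROM students WHERE (major = 'Biology' OR major = 'Economics') AND gpa > 2.73

Result:
id | major     | gpa 
---+-----------+-----
5  | Economics | 3.77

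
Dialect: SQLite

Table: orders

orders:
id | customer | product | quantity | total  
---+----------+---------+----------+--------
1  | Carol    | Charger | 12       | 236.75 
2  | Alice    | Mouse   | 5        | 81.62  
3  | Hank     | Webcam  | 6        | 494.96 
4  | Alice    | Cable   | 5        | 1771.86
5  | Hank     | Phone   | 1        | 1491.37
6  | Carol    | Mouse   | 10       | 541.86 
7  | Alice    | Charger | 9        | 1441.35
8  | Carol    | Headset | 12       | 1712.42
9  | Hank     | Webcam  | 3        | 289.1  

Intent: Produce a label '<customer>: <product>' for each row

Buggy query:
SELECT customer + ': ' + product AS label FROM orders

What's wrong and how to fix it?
Bug: '+' is numeric addition; on text columns SQLite converts them to 0 instead of concatenating

Fix: Replace + with || to concatenate text

Corrected query:
SELECT customer || ': ' || product AS label FROM orders

Result:
label         
--------------
Carol: Charger
Alice: Mouse  
Hank: Webcam  
Alice: Cable  
Hank: Phone   
Carol: Mouse  
Alice: Charger
Carol: Headset
Hank: Webcam  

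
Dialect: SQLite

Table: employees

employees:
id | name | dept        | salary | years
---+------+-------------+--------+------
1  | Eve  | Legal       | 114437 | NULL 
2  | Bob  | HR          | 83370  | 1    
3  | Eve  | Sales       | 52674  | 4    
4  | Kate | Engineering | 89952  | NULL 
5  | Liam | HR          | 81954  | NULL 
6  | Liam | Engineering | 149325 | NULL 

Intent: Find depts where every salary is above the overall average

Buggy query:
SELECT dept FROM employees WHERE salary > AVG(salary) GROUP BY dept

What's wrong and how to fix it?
Bug: WHERE evaluates per row before aggregation, so AVG() is unavailable

Fix: Use a subquery for AVG and a HAVING MIN(...) filter so the condition holds for every row in the group

Corrected query:
SELECT dept FROM employees GROUP BY dept HAVING MIN(salary) > (SELECT AVG(salary) FROM employees)

Result:
dept 
-----
Legal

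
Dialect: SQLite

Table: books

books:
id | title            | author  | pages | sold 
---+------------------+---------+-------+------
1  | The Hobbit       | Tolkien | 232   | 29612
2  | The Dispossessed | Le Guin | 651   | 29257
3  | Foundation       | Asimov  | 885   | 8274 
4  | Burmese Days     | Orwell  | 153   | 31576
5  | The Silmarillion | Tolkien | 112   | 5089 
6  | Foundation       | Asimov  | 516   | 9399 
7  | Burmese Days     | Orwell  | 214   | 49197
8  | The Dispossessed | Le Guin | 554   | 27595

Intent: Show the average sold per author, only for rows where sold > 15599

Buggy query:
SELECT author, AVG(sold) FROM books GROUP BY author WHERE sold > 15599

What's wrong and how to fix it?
Bug: WHERE cannot follow GROUP BY

Fix: Move the WHERE clause before GROUP BY

Corrected query:
SELECT author, AVG(sold) FROM books WHERE sold > 15599 GROUP BY author

Result:
author  | AVG(sold)
--------+----------
Le Guin | 28426    
Orwell  | 40386.5  
Tolkien | 29612    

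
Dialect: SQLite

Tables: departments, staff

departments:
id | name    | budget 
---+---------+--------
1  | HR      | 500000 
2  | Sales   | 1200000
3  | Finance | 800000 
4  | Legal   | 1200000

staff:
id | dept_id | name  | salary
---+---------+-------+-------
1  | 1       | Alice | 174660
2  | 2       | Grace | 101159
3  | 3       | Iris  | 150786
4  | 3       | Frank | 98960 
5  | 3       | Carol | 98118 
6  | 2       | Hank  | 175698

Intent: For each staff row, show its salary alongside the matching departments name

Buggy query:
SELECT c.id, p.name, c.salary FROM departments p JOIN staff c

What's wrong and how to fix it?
Bug: Missing join condition: each staff row is matched to all departments rows instead of just its own

Fix: Specify the join condition linking the foreign key to the parent id

Corrected query:
SELECT c.id, p.name, c.salary FROM departments p JOIN staff c ON c.dept_id = p.id

Result:
id | name    | salary
---+---------+-------
1  | HR      | 174660
2  | Sales   | 101159
3  | Finance | 150786
4  | Finance | 98960 
5  | Finance | 98118 
6  | Sales   | 175698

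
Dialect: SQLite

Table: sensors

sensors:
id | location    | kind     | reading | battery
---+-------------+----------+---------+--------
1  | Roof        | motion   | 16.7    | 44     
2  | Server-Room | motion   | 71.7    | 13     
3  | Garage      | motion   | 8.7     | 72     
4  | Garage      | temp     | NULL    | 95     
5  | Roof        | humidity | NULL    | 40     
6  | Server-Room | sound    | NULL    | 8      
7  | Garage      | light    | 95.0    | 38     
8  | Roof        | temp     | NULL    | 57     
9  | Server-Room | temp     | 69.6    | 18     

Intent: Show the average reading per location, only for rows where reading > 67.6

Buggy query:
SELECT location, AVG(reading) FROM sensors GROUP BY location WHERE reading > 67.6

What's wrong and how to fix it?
Bug: WHERE cannot follow GROUP BY

Fix: Move the WHERE clause before GROUP BY

Corrected query:
SELECT location, AVG(reading) FROM sensors WHERE reading > 67.6 GROUP BY location

Result:
location    | AVG(reading)
------------+-------------
Garage      | 95          
Server-Room | 70.65       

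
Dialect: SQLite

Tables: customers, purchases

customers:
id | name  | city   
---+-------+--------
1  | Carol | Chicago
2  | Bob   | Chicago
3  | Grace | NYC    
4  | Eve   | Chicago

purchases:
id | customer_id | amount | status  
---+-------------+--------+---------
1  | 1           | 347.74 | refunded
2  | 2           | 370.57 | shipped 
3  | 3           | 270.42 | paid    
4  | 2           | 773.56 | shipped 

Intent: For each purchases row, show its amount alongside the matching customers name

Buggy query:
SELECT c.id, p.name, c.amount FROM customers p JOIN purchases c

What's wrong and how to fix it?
Bug: JOIN with no ON clause produces a cartesian product; every purchases row pairs with every customers row

Fix: Add ON c.customer_id = p.id to the JOIN

Corrected query:
SELECT c.id, p.name, c.amount FROM customers p JOIN purchases c ON c.customer_id = p.id

Result:
id | name  | amount
---+-------+-------
1  | Carol | 347.74
2  | Bob   | 370.57
3  | Grace | 270.42
4  | Bob   | 773.56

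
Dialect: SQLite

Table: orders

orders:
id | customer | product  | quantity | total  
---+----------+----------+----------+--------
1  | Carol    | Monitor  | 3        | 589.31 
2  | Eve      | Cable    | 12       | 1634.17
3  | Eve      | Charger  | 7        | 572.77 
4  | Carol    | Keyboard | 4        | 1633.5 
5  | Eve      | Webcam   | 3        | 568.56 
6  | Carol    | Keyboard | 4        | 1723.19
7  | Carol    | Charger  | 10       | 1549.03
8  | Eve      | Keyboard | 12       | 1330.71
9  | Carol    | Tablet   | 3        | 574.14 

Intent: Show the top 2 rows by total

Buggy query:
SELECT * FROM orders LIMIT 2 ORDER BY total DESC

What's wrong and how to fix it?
Bug: ORDER BY cannot follow LIMIT; LIMIT is the final clause

Fix: Sort with ORDER BY, then apply LIMIT

Corrected query:
SELECT * FROM orders ORDER BY total DESC LIMIT 2

Result:
id | customer | product  | quantity | total  
---+----------+----------+----------+--------
6  | Carol    | Keyboard | 4        | 1723.19
2  | Eve      | Cable    | 12       | 1634.17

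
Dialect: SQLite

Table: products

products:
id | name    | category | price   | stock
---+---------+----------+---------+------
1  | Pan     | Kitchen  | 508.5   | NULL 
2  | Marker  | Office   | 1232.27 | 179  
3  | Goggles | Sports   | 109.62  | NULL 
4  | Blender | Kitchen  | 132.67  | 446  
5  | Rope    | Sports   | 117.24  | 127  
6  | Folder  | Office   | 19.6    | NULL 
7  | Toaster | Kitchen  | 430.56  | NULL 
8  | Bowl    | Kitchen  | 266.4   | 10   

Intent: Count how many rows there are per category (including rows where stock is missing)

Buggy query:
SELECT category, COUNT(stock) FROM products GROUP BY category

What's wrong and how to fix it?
Bug: COUNT(stock) skips NULLs, so groups with missing stock are undercounted

Fix: Replace COUNT(stock) with COUNT(*)

Corrected query:
SELECT category, COUNT(*) FROM products GROUP BY category

Result:
category | COUNT(*)
---------+---------
Kitchen  | 4       
Office   | 2       
Sports   | 2       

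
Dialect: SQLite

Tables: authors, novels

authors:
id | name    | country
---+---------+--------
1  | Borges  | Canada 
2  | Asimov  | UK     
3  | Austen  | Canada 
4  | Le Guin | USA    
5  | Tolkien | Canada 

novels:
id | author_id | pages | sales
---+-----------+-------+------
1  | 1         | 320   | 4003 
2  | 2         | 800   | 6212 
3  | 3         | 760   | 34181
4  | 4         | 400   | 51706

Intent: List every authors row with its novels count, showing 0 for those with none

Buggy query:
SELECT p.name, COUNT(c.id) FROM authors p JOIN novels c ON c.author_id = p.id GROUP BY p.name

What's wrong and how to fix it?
Bug: An inner join excludes parents with zero children

Fix: Use LEFT JOIN so parents without children still appear (COUNT(c.id) gives 0)

Corrected query:
SELECT p.name, COUNT(c.id) FROM authors p LEFT JOIN novels c ON c.author_id = p.id GROUP BY p.name

Result:
name    | COUNT(c.id)
--------+------------
Asimov  | 1          
Austen  | 1          
Borges  | 1          
Le Guin | 1          
Tolkien | 0          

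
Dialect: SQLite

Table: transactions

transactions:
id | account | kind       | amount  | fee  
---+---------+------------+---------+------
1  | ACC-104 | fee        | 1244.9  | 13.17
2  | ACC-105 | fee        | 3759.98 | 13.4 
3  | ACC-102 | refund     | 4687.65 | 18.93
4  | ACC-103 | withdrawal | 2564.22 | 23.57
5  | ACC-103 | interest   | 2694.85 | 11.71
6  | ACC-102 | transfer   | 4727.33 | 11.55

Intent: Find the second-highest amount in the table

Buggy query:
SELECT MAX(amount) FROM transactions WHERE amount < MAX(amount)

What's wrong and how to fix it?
Bug: MAX(amount) on the right of the comparison is an aggregate-in-WHERE error

Fix: Put the inner MAX in a scalar subquery

Corrected query:
SELECT MAX(amount) FROM transactions WHERE amount < (SELECT MAX(amount) FROM transactions)

Result:
MAX(amount)
-----------
4687.65    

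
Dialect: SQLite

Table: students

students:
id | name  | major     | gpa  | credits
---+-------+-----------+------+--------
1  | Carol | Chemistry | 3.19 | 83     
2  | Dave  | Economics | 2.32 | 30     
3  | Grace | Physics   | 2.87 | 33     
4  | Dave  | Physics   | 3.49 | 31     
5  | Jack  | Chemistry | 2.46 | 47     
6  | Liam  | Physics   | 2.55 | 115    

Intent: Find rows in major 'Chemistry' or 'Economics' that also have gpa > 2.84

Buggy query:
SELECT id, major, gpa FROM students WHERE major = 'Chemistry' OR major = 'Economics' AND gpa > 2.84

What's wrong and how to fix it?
Bug: AND binds tighter than OR, so this parses as major = 'Chemistry' OR (major = 'Economics' AND gpa > 2.84)

Fix: Add parentheses around the OR so the AND applies to both alternatives

Corrected query:
SELECT id, major, gpa FROM students WHERE (major = 'Chemistry' OR major = 'Economics') AND gpa > 2.84

Result:
id | major     | gpa 
---+-----------+-----
1  | Chemistry | 3.19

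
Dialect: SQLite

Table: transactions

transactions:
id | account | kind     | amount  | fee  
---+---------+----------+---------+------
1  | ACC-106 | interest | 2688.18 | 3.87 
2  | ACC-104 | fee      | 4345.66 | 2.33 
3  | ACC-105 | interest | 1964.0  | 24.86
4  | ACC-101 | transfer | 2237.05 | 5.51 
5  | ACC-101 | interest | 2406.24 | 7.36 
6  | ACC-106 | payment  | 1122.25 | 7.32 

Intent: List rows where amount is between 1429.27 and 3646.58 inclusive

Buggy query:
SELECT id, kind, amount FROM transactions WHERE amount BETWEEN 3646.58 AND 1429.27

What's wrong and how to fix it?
Bug: The bounds are reversed; BETWEEN a AND b requires a <= b to match anything

Fix: Swap the bounds so the smaller value comes first

Corrected query:
SELECT id, kind, amount FROM transactions WHERE amount BETWEEN 1429.27 AND 3646.58

Result:
id | kind     | amount 
---+----------+--------
1  | interest | 2688.18
3  | interest | 1964   
4  | transfer | 2237.05
5  | interest | 2406.24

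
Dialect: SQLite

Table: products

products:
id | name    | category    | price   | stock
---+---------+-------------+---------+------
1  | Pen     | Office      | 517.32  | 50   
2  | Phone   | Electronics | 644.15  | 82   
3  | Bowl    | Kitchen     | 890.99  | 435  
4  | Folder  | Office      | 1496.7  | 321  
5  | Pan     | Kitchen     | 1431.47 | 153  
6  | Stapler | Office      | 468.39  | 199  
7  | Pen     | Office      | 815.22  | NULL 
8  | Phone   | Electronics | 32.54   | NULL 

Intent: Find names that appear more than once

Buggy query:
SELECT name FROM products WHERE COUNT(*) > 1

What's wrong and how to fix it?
Bug: COUNT(*) is an aggregate and cannot be used in WHERE

Fix: GROUP BY name, then filter groups with HAVING COUNT(*) > 1

Corrected query:
SELECT name FROM products GROUP BY name HAVING COUNT(*) > 1

Result:
name 
-----
Pen  
Phone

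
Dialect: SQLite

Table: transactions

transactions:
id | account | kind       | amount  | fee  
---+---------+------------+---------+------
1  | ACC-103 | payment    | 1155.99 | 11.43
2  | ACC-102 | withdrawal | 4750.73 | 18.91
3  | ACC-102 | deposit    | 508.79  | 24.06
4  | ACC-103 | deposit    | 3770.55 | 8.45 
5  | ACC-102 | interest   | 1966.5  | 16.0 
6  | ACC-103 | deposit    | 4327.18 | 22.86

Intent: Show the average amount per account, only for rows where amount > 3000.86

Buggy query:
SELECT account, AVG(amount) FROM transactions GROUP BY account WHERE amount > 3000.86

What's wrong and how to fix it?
Bug: Row-level WHERE must come before GROUP BY in the clause order

Fix: Place WHERE between FROM and GROUP BY

Corrected query:
SELECT account, AVG(amount) FROM transactions WHERE amount > 3000.86 GROUP BY account

Result:
account | AVG(amount)
--------+------------
ACC-102 | 4750.73    
ACC-103 | 4048.865   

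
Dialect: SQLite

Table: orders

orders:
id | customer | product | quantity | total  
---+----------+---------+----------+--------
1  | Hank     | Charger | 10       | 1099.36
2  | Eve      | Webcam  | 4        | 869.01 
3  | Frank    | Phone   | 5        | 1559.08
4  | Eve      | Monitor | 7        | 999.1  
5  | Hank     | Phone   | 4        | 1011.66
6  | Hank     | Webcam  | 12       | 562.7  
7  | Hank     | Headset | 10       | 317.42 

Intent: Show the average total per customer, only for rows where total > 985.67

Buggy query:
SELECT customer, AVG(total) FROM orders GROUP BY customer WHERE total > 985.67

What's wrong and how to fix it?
Bug: WHERE cannot follow GROUP BY

Fix: Place WHERE between FROM and GROUP BY

Corrected query:
SELECT customer, AVG(total) FROM orders WHERE total > 985.67 GROUP BY customer

Result:
customer | AVG(total)
---------+-----------
Eve      | 999.1     
Frank    | 1559.08   
Hank     | 1055.51   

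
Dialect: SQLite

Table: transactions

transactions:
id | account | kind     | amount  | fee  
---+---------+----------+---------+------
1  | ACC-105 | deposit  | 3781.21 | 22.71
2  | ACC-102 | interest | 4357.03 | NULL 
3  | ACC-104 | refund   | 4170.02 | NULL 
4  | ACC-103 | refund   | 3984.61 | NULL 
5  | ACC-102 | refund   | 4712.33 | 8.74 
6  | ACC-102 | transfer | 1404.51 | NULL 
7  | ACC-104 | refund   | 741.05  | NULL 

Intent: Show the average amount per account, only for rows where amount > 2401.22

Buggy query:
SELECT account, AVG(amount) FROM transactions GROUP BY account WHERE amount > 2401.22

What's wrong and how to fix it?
Bug: Row-level WHERE must come before GROUP BY in the clause order

Fix: Move the WHERE clause before GROUP BY

Corrected query:
SELECT account, AVG(amount) FROM transactions WHERE amount > 2401.22 GROUP BY account

Result:
account | AVG(amount)
--------+------------
ACC-102 | 4534.68    
ACC-103 | 3984.61    
ACC-104 | 4170.02    
ACC-105 | 3781.21    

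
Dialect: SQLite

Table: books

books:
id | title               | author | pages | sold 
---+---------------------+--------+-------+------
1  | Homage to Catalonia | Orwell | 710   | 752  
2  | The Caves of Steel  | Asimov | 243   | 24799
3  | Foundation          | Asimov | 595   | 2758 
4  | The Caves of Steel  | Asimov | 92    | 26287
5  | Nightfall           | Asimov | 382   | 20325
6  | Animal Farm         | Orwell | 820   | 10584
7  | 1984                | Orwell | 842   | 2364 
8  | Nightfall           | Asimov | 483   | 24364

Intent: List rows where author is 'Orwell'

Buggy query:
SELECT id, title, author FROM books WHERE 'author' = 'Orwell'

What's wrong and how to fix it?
Bug: 'author' in single quotes is a string literal, not the column; the comparison is literal-vs-literal and never true

Fix: Reference the column as author without single quotes

Corrected query:
SELECT id, title, author FROM books WHERE author = 'Orwell'

Result:
id | title               | author
---+---------------------+-------
1  | Homage to Catalonia | Orwell
6  | Animal Farm         | Orwell
7  | 1984                | Orwell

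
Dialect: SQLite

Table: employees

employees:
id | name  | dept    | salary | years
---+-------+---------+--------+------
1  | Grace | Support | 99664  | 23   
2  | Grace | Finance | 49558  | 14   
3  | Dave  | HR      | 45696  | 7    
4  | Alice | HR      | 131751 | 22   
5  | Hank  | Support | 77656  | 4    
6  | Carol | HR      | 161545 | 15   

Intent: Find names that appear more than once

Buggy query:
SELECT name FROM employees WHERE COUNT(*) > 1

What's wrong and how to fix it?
Bug: WHERE can't reference COUNT(*); aggregates are computed after WHERE

Fix: Group first, then use HAVING for the count condition

Corrected query:
SELECT name FROM employees GROUP BY name HAVING COUNT(*) > 1

Result:
name 
-----
Grace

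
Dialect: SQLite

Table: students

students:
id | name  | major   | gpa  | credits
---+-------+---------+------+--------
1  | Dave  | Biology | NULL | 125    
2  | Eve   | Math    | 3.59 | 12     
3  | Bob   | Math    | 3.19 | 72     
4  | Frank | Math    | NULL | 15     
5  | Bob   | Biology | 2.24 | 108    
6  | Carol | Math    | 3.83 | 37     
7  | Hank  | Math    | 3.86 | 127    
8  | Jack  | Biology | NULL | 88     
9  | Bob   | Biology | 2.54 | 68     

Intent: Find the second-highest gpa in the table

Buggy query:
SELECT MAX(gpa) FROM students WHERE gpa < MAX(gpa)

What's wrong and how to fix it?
Bug: MAX(gpa) on the right of the comparison is an aggregate-in-WHERE error

Fix: Put the inner MAX in a scalar subquery

Corrected query:
SELECT MAX(gpa) FROM students WHERE gpa < (SELECT MAX(gpa) FROM students)

Result:
MAX(gpa)
--------
3.83    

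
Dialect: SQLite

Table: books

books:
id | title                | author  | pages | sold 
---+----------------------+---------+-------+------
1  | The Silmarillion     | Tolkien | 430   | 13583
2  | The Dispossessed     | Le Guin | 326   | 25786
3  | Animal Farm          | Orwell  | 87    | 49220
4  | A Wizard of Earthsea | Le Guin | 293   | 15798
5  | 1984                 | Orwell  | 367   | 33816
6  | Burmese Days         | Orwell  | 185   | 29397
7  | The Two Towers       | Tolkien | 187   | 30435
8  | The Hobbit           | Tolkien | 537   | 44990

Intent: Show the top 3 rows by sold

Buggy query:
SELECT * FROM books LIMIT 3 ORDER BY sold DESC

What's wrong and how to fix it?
Bug: LIMIT must come after ORDER BY

Fix: Swap the clauses: ORDER BY first, then LIMIT

Corrected query:
SELECT * FROM books ORDER BY sold DESC LIMIT 3

Result:
id | title       | author  | pages | sold 
---+-------------+---------+-------+------
3  | Animal Farm | Orwell  | 87    | 49220
8  | The Hobbit  | Tolkien | 537   | 44990
5  | 1984        | Orwell  | 367   | 33816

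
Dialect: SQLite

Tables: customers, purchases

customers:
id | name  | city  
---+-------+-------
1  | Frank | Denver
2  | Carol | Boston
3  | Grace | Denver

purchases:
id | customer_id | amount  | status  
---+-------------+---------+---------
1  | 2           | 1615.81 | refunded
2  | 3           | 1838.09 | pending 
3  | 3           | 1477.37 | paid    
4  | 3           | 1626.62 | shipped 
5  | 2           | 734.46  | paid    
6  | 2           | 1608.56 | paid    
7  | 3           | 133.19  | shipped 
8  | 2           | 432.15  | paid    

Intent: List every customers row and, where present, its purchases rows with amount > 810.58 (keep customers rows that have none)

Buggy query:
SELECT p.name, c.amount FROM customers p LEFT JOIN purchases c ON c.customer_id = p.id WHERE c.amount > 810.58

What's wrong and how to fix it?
Bug: A WHERE condition on the right-hand table after LEFT JOIN drops unmatched parents

Fix: Move the right-table condition into the ON clause so unmatched parents are kept

Corrected query:
SELECT p.name, c.amount FROM customers p LEFT JOIN purchases c ON c.customer_id = p.id AND c.amount > 810.58

Result:
name  | amount 
------+--------
Frank | NULL   
Carol | 1608.56
Carol | 1615.81
Grace | 1477.37
Grace | 1626.62
Grace | 1838.09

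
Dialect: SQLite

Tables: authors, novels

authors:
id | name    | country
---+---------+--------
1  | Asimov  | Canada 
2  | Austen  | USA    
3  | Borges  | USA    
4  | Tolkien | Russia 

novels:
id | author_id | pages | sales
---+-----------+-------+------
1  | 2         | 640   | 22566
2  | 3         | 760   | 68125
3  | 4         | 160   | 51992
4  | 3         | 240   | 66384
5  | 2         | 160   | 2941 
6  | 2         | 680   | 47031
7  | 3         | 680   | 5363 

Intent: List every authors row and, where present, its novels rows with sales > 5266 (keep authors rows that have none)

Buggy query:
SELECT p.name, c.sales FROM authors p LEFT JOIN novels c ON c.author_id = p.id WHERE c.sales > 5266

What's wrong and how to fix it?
Bug: A WHERE condition on the right-hand table after LEFT JOIN drops unmatched parents

Fix: Put 'c.sales > 5266' in the JOIN's ON clause instead of WHERE

Corrected query:
SELECT p.name, c.sales FROM authors p LEFT JOIN novels c ON c.author_id = p.id AND c.sales > 5266

Result:
name    | sales
--------+------
Asimov  | NULL 
Austen  | 22566
Austen  | 47031
Borges  | 5363 
Borges  | 66384
Borges  | 68125
Tolkien | 51992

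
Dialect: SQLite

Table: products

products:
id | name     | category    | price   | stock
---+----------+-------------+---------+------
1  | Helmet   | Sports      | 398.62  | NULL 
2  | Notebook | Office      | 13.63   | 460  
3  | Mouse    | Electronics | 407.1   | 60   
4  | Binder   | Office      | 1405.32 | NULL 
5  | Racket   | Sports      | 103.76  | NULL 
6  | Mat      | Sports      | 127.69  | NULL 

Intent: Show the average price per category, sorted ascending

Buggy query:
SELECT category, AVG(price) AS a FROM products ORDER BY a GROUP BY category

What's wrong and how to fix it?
Bug: ORDER BY appears before GROUP BY; SQL clause order requires GROUP BY first

Fix: Reorder: SELECT … FROM … GROUP BY … ORDER BY …

Corrected query:
SELECT category, AVG(price) AS a FROM products GROUP BY category ORDER BY a

Result:
category    | a         
------------+-----------
Sports      | 210.023333
Electronics | 407.1     
Office      | 709.475   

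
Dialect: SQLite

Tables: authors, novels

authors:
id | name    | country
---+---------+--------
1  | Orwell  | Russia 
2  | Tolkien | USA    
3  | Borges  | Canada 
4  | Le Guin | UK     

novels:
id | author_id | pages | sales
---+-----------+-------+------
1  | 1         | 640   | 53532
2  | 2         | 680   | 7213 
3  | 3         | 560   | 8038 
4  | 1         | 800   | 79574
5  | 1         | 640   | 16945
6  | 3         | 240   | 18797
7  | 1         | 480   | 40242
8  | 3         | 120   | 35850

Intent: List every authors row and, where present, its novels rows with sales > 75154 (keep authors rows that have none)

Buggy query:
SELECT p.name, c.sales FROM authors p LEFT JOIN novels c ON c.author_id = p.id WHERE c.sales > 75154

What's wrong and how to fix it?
Bug: A WHERE condition on the right-hand table after LEFT JOIN drops unmatched parents

Fix: Put 'c.sales > 75154' in the JOIN's ON clause instead of WHERE

Corrected query:
SELECT p.name, c.sales FROM authors p LEFT JOIN novels c ON c.author_id = p.id AND c.sales > 75154

Result:
name    | sales
--------+------
Orwell  | 79574
Tolkien | NULL 
Borges  | NULL 
Le Guin | NULL 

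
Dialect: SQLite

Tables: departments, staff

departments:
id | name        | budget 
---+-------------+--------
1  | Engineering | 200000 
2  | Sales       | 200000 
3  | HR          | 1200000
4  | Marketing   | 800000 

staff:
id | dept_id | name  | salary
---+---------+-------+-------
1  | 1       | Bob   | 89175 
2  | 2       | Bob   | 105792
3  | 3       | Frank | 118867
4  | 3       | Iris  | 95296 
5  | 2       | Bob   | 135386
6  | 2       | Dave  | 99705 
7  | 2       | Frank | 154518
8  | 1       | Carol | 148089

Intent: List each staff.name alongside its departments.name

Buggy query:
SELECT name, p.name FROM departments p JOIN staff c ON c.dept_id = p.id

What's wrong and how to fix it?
Bug: Both tables have a 'name' column; the unqualified reference is ambiguous

Fix: Prefix ambiguous columns with the table alias

Corrected query:
SELECT c.name, p.name FROM departments p JOIN staff c ON c.dept_id = p.id

Result:
name  | name       
------+------------
Bob   | Engineering
Bob   | Sales      
Frank | HR         
Iris  | HR         
Bob   | Sales      
Dave  | Sales      
Frank | Sales      
Carol | Engineering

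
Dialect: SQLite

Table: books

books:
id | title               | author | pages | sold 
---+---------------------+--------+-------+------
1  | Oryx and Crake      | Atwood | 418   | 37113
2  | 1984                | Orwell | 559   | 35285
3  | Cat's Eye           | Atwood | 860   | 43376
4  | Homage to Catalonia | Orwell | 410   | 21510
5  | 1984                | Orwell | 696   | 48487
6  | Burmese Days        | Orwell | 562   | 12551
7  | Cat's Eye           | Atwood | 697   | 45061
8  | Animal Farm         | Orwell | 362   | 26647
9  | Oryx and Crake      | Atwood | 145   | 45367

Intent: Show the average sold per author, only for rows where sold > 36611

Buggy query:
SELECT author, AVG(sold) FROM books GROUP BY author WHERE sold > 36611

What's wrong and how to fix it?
Bug: WHERE cannot follow GROUP BY

Fix: Move the WHERE clause before GROUP BY

Corrected query:
SELECT author, AVG(sold) FROM books WHERE sold > 36611 GROUP BY author

Result:
author | AVG(sold)
-------+----------
Atwood | 42729.25 
Orwell | 48487    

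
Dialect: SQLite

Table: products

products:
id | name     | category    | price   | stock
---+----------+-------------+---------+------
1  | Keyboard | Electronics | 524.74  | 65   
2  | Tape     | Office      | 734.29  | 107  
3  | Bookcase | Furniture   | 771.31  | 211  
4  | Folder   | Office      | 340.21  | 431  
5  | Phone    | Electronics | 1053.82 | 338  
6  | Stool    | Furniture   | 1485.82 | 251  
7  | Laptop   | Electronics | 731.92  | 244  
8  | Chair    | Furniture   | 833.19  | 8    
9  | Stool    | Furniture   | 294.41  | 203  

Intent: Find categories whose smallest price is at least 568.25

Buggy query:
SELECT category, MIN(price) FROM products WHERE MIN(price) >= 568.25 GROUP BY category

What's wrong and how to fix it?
Bug: MIN() in WHERE is a misuse of aggregate

Fix: Replace WHERE with HAVING after the GROUP BY

Corrected query:
SELECT category, MIN(price) FROM products GROUP BY category HAVING MIN(price) >= 568.25

Result:
(no rows)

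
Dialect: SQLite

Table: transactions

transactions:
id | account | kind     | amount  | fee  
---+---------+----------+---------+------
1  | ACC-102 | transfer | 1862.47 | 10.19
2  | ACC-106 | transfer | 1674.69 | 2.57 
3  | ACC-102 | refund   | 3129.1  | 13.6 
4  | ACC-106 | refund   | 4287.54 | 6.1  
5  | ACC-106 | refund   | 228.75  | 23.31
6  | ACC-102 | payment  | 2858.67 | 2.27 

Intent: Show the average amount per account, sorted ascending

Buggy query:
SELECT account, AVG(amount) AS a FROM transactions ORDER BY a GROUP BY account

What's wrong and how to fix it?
Bug: GROUP BY must precede ORDER BY

Fix: Reorder: SELECT … FROM … GROUP BY … ORDER BY …

Corrected query:
SELECT account, AVG(amount) AS a FROM transactions GROUP BY account ORDER BY a

Result:
account | a          
--------+------------
ACC-106 | 2063.66    
ACC-102 | 2616.746667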